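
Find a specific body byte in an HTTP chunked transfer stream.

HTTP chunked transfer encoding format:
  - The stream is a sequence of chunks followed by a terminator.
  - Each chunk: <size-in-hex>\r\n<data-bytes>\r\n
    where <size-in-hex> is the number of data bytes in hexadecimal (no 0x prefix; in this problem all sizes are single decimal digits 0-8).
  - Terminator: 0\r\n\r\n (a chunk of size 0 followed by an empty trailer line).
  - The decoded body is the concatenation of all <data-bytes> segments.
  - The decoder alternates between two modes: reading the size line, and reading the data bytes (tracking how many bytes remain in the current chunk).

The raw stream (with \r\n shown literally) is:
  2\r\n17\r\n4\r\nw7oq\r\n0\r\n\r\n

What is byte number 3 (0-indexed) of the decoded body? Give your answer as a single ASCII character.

Chunk 1: stream[0..1]='2' size=0x2=2, data at stream[3..5]='17' -> body[0..2], body so far='17'
Chunk 2: stream[7..8]='4' size=0x4=4, data at stream[10..14]='w7oq' -> body[2..6], body so far='17w7oq'
Chunk 3: stream[16..17]='0' size=0 (terminator). Final body='17w7oq' (6 bytes)
Body byte 3 = '7'

Answer: 7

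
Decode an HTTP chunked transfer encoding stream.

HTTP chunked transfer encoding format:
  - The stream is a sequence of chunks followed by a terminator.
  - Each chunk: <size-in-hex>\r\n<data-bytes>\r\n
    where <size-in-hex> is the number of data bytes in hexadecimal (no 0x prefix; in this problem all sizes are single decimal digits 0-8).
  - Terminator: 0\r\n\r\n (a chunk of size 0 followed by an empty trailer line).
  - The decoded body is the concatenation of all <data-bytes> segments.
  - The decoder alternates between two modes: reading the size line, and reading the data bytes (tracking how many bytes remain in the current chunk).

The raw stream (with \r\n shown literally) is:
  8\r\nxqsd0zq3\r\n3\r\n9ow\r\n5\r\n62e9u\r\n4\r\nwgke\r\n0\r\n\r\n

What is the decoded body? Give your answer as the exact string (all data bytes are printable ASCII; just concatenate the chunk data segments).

Answer: xqsd0zq39ow62e9uwgke

Derivation:
Chunk 1: stream[0..1]='8' size=0x8=8, data at stream[3..11]='xqsd0zq3' -> body[0..8], body so far='xqsd0zq3'
Chunk 2: stream[13..14]='3' size=0x3=3, data at stream[16..19]='9ow' -> body[8..11], body so far='xqsd0zq39ow'
Chunk 3: stream[21..22]='5' size=0x5=5, data at stream[24..29]='62e9u' -> body[11..16], body so far='xqsd0zq39ow62e9u'
Chunk 4: stream[31..32]='4' size=0x4=4, data at stream[34..38]='wgke' -> body[16..20], body so far='xqsd0zq39ow62e9uwgke'
Chunk 5: stream[40..41]='0' size=0 (terminator). Final body='xqsd0zq39ow62e9uwgke' (20 bytes)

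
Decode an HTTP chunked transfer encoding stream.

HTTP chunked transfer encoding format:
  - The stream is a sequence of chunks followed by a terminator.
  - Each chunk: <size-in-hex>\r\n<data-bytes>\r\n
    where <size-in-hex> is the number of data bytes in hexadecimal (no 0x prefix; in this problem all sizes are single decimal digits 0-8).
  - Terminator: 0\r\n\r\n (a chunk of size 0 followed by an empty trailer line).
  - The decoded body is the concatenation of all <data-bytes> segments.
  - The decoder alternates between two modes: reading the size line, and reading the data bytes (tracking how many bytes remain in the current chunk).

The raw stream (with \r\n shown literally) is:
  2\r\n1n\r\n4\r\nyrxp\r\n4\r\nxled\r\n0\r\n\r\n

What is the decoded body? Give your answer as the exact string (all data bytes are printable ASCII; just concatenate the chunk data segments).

Answer: 1nyrxpxled

Derivation:
Chunk 1: stream[0..1]='2' size=0x2=2, data at stream[3..5]='1n' -> body[0..2], body so far='1n'
Chunk 2: stream[7..8]='4' size=0x4=4, data at stream[10..14]='yrxp' -> body[2..6], body so far='1nyrxp'
Chunk 3: stream[16..17]='4' size=0x4=4, data at stream[19..23]='xled' -> body[6..10], body so far='1nyrxpxled'
Chunk 4: stream[25..26]='0' size=0 (terminator). Final body='1nyrxpxled' (10 bytes)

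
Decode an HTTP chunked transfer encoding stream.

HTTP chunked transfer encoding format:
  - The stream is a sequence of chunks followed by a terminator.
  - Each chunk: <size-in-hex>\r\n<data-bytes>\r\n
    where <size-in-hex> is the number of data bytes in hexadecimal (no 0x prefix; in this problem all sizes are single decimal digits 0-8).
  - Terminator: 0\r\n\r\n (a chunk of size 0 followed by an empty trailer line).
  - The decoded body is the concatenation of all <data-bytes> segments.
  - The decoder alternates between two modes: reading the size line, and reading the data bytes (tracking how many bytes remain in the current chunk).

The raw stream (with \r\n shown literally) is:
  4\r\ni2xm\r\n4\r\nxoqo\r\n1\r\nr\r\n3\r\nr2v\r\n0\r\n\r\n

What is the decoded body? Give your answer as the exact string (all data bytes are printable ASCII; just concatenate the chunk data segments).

Chunk 1: stream[0..1]='4' size=0x4=4, data at stream[3..7]='i2xm' -> body[0..4], body so far='i2xm'
Chunk 2: stream[9..10]='4' size=0x4=4, data at stream[12..16]='xoqo' -> body[4..8], body so far='i2xmxoqo'
Chunk 3: stream[18..19]='1' size=0x1=1, data at stream[21..22]='r' -> body[8..9], body so far='i2xmxoqor'
Chunk 4: stream[24..25]='3' size=0x3=3, data at stream[27..30]='r2v' -> body[9..12], body so far='i2xmxoqorr2v'
Chunk 5: stream[32..33]='0' size=0 (terminator). Final body='i2xmxoqorr2v' (12 bytes)

Answer: i2xmxoqorr2v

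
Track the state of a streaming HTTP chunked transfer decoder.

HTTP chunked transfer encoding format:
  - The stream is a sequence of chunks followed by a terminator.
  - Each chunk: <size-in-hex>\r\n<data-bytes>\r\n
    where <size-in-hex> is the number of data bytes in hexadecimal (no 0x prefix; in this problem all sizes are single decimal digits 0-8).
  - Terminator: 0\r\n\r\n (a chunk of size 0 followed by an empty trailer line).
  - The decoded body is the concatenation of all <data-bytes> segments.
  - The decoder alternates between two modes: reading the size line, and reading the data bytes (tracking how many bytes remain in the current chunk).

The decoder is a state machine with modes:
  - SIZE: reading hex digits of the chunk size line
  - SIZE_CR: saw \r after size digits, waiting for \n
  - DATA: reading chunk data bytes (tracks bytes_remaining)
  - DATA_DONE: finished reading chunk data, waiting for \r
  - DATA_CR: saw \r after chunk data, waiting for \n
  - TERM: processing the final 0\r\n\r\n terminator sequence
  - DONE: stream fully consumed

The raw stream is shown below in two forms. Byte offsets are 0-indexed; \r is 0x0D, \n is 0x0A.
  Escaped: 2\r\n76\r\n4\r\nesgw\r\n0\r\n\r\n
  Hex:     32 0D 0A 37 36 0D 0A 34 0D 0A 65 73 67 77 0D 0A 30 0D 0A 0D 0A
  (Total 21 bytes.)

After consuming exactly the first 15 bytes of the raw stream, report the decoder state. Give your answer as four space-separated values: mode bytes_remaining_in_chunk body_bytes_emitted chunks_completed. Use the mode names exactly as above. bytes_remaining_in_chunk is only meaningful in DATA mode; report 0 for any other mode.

Byte 0 = '2': mode=SIZE remaining=0 emitted=0 chunks_done=0
Byte 1 = 0x0D: mode=SIZE_CR remaining=0 emitted=0 chunks_done=0
Byte 2 = 0x0A: mode=DATA remaining=2 emitted=0 chunks_done=0
Byte 3 = '7': mode=DATA remaining=1 emitted=1 chunks_done=0
Byte 4 = '6': mode=DATA_DONE remaining=0 emitted=2 chunks_done=0
Byte 5 = 0x0D: mode=DATA_CR remaining=0 emitted=2 chunks_done=0
Byte 6 = 0x0A: mode=SIZE remaining=0 emitted=2 chunks_done=1
Byte 7 = '4': mode=SIZE remaining=0 emitted=2 chunks_done=1
Byte 8 = 0x0D: mode=SIZE_CR remaining=0 emitted=2 chunks_done=1
Byte 9 = 0x0A: mode=DATA remaining=4 emitted=2 chunks_done=1
Byte 10 = 'e': mode=DATA remaining=3 emitted=3 chunks_done=1
Byte 11 = 's': mode=DATA remaining=2 emitted=4 chunks_done=1
Byte 12 = 'g': mode=DATA remaining=1 emitted=5 chunks_done=1
Byte 13 = 'w': mode=DATA_DONE remaining=0 emitted=6 chunks_done=1
Byte 14 = 0x0D: mode=DATA_CR remaining=0 emitted=6 chunks_done=1

Answer: DATA_CR 0 6 1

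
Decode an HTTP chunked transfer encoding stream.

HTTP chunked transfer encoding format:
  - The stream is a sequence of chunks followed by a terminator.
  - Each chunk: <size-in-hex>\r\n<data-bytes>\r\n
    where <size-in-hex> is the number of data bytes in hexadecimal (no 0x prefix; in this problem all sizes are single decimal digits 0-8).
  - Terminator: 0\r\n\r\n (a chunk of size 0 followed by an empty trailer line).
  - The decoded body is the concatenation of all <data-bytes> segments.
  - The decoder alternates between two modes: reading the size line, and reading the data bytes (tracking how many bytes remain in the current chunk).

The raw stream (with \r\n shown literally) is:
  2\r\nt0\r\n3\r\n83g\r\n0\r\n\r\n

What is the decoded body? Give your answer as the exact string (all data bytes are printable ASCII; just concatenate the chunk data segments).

Chunk 1: stream[0..1]='2' size=0x2=2, data at stream[3..5]='t0' -> body[0..2], body so far='t0'
Chunk 2: stream[7..8]='3' size=0x3=3, data at stream[10..13]='83g' -> body[2..5], body so far='t083g'
Chunk 3: stream[15..16]='0' size=0 (terminator). Final body='t083g' (5 bytes)

Answer: t083g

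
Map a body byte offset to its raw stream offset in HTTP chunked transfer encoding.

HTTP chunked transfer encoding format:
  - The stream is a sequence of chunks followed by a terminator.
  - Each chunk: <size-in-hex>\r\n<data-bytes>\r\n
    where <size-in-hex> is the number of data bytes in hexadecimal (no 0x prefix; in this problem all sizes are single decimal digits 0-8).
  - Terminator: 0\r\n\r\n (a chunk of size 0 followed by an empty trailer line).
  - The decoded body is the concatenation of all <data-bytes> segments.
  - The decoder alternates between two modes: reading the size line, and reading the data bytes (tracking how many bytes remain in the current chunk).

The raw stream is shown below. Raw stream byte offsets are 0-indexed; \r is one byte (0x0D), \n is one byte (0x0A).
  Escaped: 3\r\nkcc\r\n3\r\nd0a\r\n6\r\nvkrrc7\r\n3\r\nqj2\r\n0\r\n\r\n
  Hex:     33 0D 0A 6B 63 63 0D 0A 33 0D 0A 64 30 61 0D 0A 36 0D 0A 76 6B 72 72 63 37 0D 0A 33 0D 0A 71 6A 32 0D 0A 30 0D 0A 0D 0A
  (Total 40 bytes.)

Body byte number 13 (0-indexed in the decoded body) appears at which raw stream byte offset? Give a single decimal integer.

Answer: 31

Derivation:
Chunk 1: stream[0..1]='3' size=0x3=3, data at stream[3..6]='kcc' -> body[0..3], body so far='kcc'
Chunk 2: stream[8..9]='3' size=0x3=3, data at stream[11..14]='d0a' -> body[3..6], body so far='kccd0a'
Chunk 3: stream[16..17]='6' size=0x6=6, data at stream[19..25]='vkrrc7' -> body[6..12], body so far='kccd0avkrrc7'
Chunk 4: stream[27..28]='3' size=0x3=3, data at stream[30..33]='qj2' -> body[12..15], body so far='kccd0avkrrc7qj2'
Chunk 5: stream[35..36]='0' size=0 (terminator). Final body='kccd0avkrrc7qj2' (15 bytes)
Body byte 13 at stream offset 31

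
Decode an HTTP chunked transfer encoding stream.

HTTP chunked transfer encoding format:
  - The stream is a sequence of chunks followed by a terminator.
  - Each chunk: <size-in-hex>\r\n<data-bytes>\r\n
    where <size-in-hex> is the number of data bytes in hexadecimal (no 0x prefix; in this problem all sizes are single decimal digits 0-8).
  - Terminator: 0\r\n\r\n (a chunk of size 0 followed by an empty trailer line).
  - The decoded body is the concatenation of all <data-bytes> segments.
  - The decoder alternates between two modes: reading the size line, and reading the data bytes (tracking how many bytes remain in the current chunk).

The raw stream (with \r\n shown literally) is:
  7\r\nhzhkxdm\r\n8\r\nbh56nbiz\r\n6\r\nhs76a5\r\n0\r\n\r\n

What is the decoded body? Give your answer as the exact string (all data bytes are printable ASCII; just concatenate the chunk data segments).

Answer: hzhkxdmbh56nbizhs76a5

Derivation:
Chunk 1: stream[0..1]='7' size=0x7=7, data at stream[3..10]='hzhkxdm' -> body[0..7], body so far='hzhkxdm'
Chunk 2: stream[12..13]='8' size=0x8=8, data at stream[15..23]='bh56nbiz' -> body[7..15], body so far='hzhkxdmbh56nbiz'
Chunk 3: stream[25..26]='6' size=0x6=6, data at stream[28..34]='hs76a5' -> body[15..21], body so far='hzhkxdmbh56nbizhs76a5'
Chunk 4: stream[36..37]='0' size=0 (terminator). Final body='hzhkxdmbh56nbizhs76a5' (21 bytes)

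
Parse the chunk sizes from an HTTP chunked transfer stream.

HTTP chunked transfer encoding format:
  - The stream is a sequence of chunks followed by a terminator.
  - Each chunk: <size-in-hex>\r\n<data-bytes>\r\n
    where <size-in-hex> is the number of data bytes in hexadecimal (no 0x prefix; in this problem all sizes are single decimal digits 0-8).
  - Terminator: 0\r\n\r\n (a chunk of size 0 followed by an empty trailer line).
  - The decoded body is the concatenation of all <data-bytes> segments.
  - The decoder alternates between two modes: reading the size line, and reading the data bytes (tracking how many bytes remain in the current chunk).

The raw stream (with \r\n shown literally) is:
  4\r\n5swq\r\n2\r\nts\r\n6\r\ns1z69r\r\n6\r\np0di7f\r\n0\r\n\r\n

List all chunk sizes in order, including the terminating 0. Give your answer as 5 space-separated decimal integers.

Chunk 1: stream[0..1]='4' size=0x4=4, data at stream[3..7]='5swq' -> body[0..4], body so far='5swq'
Chunk 2: stream[9..10]='2' size=0x2=2, data at stream[12..14]='ts' -> body[4..6], body so far='5swqts'
Chunk 3: stream[16..17]='6' size=0x6=6, data at stream[19..25]='s1z69r' -> body[6..12], body so far='5swqtss1z69r'
Chunk 4: stream[27..28]='6' size=0x6=6, data at stream[30..36]='p0di7f' -> body[12..18], body so far='5swqtss1z69rp0di7f'
Chunk 5: stream[38..39]='0' size=0 (terminator). Final body='5swqtss1z69rp0di7f' (18 bytes)

Answer: 4 2 6 6 0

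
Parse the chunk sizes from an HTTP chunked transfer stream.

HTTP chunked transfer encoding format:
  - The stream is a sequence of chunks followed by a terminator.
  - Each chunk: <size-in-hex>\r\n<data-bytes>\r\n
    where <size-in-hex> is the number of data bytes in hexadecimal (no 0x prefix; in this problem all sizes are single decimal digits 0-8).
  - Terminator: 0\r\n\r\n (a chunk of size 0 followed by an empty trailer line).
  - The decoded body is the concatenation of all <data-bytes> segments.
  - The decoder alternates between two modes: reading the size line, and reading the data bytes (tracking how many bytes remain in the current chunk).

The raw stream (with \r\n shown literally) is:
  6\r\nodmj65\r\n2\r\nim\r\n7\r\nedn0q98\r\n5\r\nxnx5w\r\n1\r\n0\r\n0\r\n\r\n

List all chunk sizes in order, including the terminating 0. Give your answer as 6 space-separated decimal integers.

Chunk 1: stream[0..1]='6' size=0x6=6, data at stream[3..9]='odmj65' -> body[0..6], body so far='odmj65'
Chunk 2: stream[11..12]='2' size=0x2=2, data at stream[14..16]='im' -> body[6..8], body so far='odmj65im'
Chunk 3: stream[18..19]='7' size=0x7=7, data at stream[21..28]='edn0q98' -> body[8..15], body so far='odmj65imedn0q98'
Chunk 4: stream[30..31]='5' size=0x5=5, data at stream[33..38]='xnx5w' -> body[15..20], body so far='odmj65imedn0q98xnx5w'
Chunk 5: stream[40..41]='1' size=0x1=1, data at stream[43..44]='0' -> body[20..21], body so far='odmj65imedn0q98xnx5w0'
Chunk 6: stream[46..47]='0' size=0 (terminator). Final body='odmj65imedn0q98xnx5w0' (21 bytes)

Answer: 6 2 7 5 1 0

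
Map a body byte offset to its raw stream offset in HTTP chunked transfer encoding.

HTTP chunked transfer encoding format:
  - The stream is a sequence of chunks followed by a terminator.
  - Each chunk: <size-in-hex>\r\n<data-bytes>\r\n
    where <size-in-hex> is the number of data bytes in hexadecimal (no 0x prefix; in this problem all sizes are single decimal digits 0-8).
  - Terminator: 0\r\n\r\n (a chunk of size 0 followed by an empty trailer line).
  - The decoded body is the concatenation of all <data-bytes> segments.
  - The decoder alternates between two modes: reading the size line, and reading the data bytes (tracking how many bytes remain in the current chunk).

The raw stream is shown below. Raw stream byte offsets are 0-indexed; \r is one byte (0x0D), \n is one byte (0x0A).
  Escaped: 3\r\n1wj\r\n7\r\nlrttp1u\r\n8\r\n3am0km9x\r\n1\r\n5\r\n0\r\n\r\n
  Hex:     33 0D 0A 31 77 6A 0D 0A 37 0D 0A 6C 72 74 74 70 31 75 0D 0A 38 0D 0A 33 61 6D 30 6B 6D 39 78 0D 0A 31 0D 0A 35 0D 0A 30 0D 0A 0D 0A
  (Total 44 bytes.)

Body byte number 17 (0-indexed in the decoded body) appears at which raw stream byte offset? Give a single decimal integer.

Chunk 1: stream[0..1]='3' size=0x3=3, data at stream[3..6]='1wj' -> body[0..3], body so far='1wj'
Chunk 2: stream[8..9]='7' size=0x7=7, data at stream[11..18]='lrttp1u' -> body[3..10], body so far='1wjlrttp1u'
Chunk 3: stream[20..21]='8' size=0x8=8, data at stream[23..31]='3am0km9x' -> body[10..18], body so far='1wjlrttp1u3am0km9x'
Chunk 4: stream[33..34]='1' size=0x1=1, data at stream[36..37]='5' -> body[18..19], body so far='1wjlrttp1u3am0km9x5'
Chunk 5: stream[39..40]='0' size=0 (terminator). Final body='1wjlrttp1u3am0km9x5' (19 bytes)
Body byte 17 at stream offset 30

Answer: 30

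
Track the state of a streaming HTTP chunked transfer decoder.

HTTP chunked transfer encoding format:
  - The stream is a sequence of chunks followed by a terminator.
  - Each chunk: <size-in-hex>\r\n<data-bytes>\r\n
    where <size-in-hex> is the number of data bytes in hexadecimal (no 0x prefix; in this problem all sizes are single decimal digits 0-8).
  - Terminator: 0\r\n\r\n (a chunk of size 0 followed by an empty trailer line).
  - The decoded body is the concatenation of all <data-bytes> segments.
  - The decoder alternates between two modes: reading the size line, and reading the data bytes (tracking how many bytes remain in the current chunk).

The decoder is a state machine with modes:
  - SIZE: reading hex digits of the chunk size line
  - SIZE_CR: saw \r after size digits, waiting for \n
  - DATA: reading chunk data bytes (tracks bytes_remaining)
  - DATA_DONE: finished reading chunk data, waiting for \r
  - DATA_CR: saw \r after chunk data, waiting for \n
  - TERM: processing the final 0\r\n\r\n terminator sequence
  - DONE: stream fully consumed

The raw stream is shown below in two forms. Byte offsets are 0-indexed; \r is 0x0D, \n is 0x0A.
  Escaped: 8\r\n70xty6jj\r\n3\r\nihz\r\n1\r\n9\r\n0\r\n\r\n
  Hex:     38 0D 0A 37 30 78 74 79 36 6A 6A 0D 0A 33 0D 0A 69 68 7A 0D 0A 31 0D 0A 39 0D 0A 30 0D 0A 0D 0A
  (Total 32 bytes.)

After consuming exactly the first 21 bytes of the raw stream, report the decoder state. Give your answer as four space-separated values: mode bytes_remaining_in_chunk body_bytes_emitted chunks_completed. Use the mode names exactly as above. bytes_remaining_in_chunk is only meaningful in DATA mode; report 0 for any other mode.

Byte 0 = '8': mode=SIZE remaining=0 emitted=0 chunks_done=0
Byte 1 = 0x0D: mode=SIZE_CR remaining=0 emitted=0 chunks_done=0
Byte 2 = 0x0A: mode=DATA remaining=8 emitted=0 chunks_done=0
Byte 3 = '7': mode=DATA remaining=7 emitted=1 chunks_done=0
Byte 4 = '0': mode=DATA remaining=6 emitted=2 chunks_done=0
Byte 5 = 'x': mode=DATA remaining=5 emitted=3 chunks_done=0
Byte 6 = 't': mode=DATA remaining=4 emitted=4 chunks_done=0
Byte 7 = 'y': mode=DATA remaining=3 emitted=5 chunks_done=0
Byte 8 = '6': mode=DATA remaining=2 emitted=6 chunks_done=0
Byte 9 = 'j': mode=DATA remaining=1 emitted=7 chunks_done=0
Byte 10 = 'j': mode=DATA_DONE remaining=0 emitted=8 chunks_done=0
Byte 11 = 0x0D: mode=DATA_CR remaining=0 emitted=8 chunks_done=0
Byte 12 = 0x0A: mode=SIZE remaining=0 emitted=8 chunks_done=1
Byte 13 = '3': mode=SIZE remaining=0 emitted=8 chunks_done=1
Byte 14 = 0x0D: mode=SIZE_CR remaining=0 emitted=8 chunks_done=1
Byte 15 = 0x0A: mode=DATA remaining=3 emitted=8 chunks_done=1
Byte 16 = 'i': mode=DATA remaining=2 emitted=9 chunks_done=1
Byte 17 = 'h': mode=DATA remaining=1 emitted=10 chunks_done=1
Byte 18 = 'z': mode=DATA_DONE remaining=0 emitted=11 chunks_done=1
Byte 19 = 0x0D: mode=DATA_CR remaining=0 emitted=11 chunks_done=1
Byte 20 = 0x0A: mode=SIZE remaining=0 emitted=11 chunks_done=2

Answer: SIZE 0 11 2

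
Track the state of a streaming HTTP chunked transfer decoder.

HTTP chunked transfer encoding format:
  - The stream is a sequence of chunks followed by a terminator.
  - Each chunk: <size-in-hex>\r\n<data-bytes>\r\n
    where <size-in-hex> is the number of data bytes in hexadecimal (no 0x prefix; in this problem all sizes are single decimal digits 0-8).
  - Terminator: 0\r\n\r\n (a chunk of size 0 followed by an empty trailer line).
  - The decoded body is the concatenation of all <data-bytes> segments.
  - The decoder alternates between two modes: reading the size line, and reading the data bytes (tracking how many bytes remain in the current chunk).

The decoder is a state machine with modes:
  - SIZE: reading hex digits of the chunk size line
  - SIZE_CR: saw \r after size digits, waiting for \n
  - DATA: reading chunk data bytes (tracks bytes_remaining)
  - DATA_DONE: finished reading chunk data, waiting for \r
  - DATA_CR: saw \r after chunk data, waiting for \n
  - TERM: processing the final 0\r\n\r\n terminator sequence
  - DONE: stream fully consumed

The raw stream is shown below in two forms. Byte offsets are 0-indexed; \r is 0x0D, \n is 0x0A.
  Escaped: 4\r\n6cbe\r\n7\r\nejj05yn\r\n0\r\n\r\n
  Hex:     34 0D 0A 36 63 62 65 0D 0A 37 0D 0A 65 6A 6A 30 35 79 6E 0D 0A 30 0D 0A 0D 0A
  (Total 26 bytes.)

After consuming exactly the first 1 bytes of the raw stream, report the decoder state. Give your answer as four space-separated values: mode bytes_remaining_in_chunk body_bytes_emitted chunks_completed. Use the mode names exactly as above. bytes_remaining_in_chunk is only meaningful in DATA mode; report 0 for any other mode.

Byte 0 = '4': mode=SIZE remaining=0 emitted=0 chunks_done=0

Answer: SIZE 0 0 0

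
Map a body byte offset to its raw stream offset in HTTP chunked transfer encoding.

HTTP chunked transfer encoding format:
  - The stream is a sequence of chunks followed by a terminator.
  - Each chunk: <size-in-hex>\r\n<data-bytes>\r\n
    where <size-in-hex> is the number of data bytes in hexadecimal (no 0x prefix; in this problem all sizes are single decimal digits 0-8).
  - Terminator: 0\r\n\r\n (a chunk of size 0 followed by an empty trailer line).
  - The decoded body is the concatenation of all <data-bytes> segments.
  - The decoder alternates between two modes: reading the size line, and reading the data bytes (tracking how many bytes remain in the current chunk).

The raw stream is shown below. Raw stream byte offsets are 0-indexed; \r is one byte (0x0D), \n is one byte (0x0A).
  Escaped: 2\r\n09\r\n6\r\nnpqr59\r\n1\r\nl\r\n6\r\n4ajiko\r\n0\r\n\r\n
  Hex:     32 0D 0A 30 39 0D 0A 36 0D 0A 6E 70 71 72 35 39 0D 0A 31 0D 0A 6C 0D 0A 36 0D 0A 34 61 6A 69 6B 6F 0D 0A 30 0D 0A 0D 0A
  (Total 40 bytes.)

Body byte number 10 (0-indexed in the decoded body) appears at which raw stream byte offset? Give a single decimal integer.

Chunk 1: stream[0..1]='2' size=0x2=2, data at stream[3..5]='09' -> body[0..2], body so far='09'
Chunk 2: stream[7..8]='6' size=0x6=6, data at stream[10..16]='npqr59' -> body[2..8], body so far='09npqr59'
Chunk 3: stream[18..19]='1' size=0x1=1, data at stream[21..22]='l' -> body[8..9], body so far='09npqr59l'
Chunk 4: stream[24..25]='6' size=0x6=6, data at stream[27..33]='4ajiko' -> body[9..15], body so far='09npqr59l4ajiko'
Chunk 5: stream[35..36]='0' size=0 (terminator). Final body='09npqr59l4ajiko' (15 bytes)
Body byte 10 at stream offset 28

Answer: 28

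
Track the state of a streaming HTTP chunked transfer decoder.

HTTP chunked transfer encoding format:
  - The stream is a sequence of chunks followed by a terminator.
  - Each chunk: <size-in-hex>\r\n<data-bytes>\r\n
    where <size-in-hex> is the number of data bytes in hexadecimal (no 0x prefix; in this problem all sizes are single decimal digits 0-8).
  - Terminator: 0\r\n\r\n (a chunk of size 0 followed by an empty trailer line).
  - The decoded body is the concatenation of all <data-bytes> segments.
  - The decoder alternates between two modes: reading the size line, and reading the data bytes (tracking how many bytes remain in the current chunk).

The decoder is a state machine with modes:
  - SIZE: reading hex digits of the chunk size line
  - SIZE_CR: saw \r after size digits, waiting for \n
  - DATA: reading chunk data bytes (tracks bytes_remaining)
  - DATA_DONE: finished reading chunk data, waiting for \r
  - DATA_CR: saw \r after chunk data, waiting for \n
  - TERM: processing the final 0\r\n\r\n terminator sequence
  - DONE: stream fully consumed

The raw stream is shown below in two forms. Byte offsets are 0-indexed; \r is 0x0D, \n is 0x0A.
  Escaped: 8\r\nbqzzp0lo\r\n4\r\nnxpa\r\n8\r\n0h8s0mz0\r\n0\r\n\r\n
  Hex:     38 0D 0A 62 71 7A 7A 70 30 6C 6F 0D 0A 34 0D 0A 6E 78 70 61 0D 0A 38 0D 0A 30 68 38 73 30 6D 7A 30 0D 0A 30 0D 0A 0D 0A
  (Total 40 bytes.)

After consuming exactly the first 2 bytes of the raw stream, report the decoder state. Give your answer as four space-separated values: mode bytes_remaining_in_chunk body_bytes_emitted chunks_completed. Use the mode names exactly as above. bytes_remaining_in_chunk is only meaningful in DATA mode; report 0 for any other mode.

Byte 0 = '8': mode=SIZE remaining=0 emitted=0 chunks_done=0
Byte 1 = 0x0D: mode=SIZE_CR remaining=0 emitted=0 chunks_done=0

Answer: SIZE_CR 0 0 0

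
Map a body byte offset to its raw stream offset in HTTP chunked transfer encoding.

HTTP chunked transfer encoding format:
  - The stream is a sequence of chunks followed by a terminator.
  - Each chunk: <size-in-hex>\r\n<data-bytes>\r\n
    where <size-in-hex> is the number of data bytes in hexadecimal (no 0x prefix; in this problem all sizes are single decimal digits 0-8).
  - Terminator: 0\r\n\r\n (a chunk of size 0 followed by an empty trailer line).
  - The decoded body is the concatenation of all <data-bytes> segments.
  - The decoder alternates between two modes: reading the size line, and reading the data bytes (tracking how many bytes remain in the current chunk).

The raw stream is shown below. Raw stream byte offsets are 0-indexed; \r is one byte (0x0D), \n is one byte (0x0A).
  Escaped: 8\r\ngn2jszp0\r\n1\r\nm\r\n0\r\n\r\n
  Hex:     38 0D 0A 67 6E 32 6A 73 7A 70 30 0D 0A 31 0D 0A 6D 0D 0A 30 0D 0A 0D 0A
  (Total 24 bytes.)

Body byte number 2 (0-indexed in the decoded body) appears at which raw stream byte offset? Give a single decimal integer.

Answer: 5

Derivation:
Chunk 1: stream[0..1]='8' size=0x8=8, data at stream[3..11]='gn2jszp0' -> body[0..8], body so far='gn2jszp0'
Chunk 2: stream[13..14]='1' size=0x1=1, data at stream[16..17]='m' -> body[8..9], body so far='gn2jszp0m'
Chunk 3: stream[19..20]='0' size=0 (terminator). Final body='gn2jszp0m' (9 bytes)
Body byte 2 at stream offset 5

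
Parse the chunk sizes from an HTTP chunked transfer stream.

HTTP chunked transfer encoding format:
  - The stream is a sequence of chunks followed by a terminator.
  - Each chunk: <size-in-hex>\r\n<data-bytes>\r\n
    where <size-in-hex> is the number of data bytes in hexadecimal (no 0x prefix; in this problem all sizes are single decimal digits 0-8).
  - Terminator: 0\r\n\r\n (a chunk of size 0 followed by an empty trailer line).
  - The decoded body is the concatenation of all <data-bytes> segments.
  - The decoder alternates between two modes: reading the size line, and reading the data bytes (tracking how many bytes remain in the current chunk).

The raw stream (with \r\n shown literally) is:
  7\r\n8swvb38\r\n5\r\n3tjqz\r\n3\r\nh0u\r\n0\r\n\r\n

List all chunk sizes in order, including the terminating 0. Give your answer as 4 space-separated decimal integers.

Chunk 1: stream[0..1]='7' size=0x7=7, data at stream[3..10]='8swvb38' -> body[0..7], body so far='8swvb38'
Chunk 2: stream[12..13]='5' size=0x5=5, data at stream[15..20]='3tjqz' -> body[7..12], body so far='8swvb383tjqz'
Chunk 3: stream[22..23]='3' size=0x3=3, data at stream[25..28]='h0u' -> body[12..15], body so far='8swvb383tjqzh0u'
Chunk 4: stream[30..31]='0' size=0 (terminator). Final body='8swvb383tjqzh0u' (15 bytes)

Answer: 7 5 3 0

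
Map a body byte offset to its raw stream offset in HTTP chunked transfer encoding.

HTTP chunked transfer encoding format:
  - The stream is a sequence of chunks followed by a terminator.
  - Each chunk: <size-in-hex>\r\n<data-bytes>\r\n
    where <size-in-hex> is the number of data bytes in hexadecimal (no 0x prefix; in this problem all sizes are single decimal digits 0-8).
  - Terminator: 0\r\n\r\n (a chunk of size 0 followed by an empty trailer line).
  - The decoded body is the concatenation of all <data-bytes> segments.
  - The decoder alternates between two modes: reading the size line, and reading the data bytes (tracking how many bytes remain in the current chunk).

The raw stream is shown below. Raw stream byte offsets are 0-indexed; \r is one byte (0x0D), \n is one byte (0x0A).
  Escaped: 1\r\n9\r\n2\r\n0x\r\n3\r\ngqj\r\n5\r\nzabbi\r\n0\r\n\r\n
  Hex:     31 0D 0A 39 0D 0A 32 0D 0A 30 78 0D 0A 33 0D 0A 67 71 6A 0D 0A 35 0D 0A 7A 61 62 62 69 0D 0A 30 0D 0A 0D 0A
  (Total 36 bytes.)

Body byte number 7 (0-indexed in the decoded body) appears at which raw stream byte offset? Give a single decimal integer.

Chunk 1: stream[0..1]='1' size=0x1=1, data at stream[3..4]='9' -> body[0..1], body so far='9'
Chunk 2: stream[6..7]='2' size=0x2=2, data at stream[9..11]='0x' -> body[1..3], body so far='90x'
Chunk 3: stream[13..14]='3' size=0x3=3, data at stream[16..19]='gqj' -> body[3..6], body so far='90xgqj'
Chunk 4: stream[21..22]='5' size=0x5=5, data at stream[24..29]='zabbi' -> body[6..11], body so far='90xgqjzabbi'
Chunk 5: stream[31..32]='0' size=0 (terminator). Final body='90xgqjzabbi' (11 bytes)
Body byte 7 at stream offset 25

Answer: 25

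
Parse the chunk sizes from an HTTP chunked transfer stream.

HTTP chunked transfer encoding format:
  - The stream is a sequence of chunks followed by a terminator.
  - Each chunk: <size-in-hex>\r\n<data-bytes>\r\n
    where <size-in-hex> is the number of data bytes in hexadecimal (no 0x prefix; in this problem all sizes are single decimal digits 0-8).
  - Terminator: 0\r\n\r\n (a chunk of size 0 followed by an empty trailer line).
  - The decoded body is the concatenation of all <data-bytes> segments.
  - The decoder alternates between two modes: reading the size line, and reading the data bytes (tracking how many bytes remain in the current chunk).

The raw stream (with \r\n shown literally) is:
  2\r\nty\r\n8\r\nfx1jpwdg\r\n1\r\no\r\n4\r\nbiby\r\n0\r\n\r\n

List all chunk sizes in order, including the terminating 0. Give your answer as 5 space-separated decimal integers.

Chunk 1: stream[0..1]='2' size=0x2=2, data at stream[3..5]='ty' -> body[0..2], body so far='ty'
Chunk 2: stream[7..8]='8' size=0x8=8, data at stream[10..18]='fx1jpwdg' -> body[2..10], body so far='tyfx1jpwdg'
Chunk 3: stream[20..21]='1' size=0x1=1, data at stream[23..24]='o' -> body[10..11], body so far='tyfx1jpwdgo'
Chunk 4: stream[26..27]='4' size=0x4=4, data at stream[29..33]='biby' -> body[11..15], body so far='tyfx1jpwdgobiby'
Chunk 5: stream[35..36]='0' size=0 (terminator). Final body='tyfx1jpwdgobiby' (15 bytes)

Answer: 2 8 1 4 0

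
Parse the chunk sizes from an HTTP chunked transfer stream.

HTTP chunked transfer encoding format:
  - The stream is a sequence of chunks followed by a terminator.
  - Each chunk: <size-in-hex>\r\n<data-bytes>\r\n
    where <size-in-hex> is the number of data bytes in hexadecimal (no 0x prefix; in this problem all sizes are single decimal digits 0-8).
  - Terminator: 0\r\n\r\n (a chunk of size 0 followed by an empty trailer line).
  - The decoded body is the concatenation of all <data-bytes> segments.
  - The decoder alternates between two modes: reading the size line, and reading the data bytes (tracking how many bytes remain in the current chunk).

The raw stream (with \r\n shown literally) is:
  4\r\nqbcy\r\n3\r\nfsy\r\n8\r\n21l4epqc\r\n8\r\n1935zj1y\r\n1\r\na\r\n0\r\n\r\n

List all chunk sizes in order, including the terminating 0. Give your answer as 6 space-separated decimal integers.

Answer: 4 3 8 8 1 0

Derivation:
Chunk 1: stream[0..1]='4' size=0x4=4, data at stream[3..7]='qbcy' -> body[0..4], body so far='qbcy'
Chunk 2: stream[9..10]='3' size=0x3=3, data at stream[12..15]='fsy' -> body[4..7], body so far='qbcyfsy'
Chunk 3: stream[17..18]='8' size=0x8=8, data at stream[20..28]='21l4epqc' -> body[7..15], body so far='qbcyfsy21l4epqc'
Chunk 4: stream[30..31]='8' size=0x8=8, data at stream[33..41]='1935zj1y' -> body[15..23], body so far='qbcyfsy21l4epqc1935zj1y'
Chunk 5: stream[43..44]='1' size=0x1=1, data at stream[46..47]='a' -> body[23..24], body so far='qbcyfsy21l4epqc1935zj1ya'
Chunk 6: stream[49..50]='0' size=0 (terminator). Final body='qbcyfsy21l4epqc1935zj1ya' (24 bytes)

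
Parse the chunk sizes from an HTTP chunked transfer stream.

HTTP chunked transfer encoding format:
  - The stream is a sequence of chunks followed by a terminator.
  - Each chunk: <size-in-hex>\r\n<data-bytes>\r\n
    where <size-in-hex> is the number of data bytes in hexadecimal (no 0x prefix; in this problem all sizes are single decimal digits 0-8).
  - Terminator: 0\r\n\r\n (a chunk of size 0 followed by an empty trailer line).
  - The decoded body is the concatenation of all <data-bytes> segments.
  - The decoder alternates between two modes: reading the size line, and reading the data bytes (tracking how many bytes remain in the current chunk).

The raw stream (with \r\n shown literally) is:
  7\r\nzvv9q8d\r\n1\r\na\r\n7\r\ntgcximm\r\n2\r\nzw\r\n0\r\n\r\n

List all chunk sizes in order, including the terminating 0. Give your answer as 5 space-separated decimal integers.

Answer: 7 1 7 2 0

Derivation:
Chunk 1: stream[0..1]='7' size=0x7=7, data at stream[3..10]='zvv9q8d' -> body[0..7], body so far='zvv9q8d'
Chunk 2: stream[12..13]='1' size=0x1=1, data at stream[15..16]='a' -> body[7..8], body so far='zvv9q8da'
Chunk 3: stream[18..19]='7' size=0x7=7, data at stream[21..28]='tgcximm' -> body[8..15], body so far='zvv9q8datgcximm'
Chunk 4: stream[30..31]='2' size=0x2=2, data at stream[33..35]='zw' -> body[15..17], body so far='zvv9q8datgcximmzw'
Chunk 5: stream[37..38]='0' size=0 (terminator). Final body='zvv9q8datgcximmzw' (17 bytes)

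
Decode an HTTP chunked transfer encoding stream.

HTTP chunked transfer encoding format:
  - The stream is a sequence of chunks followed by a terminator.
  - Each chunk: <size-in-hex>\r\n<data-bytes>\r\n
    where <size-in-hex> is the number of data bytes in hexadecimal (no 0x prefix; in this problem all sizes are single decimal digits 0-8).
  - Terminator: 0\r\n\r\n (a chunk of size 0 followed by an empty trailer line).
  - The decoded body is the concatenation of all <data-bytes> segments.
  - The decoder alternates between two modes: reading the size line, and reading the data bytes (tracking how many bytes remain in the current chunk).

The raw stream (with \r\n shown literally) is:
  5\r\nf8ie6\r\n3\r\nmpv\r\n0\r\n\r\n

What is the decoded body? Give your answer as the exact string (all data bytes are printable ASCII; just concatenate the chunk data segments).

Answer: f8ie6mpv

Derivation:
Chunk 1: stream[0..1]='5' size=0x5=5, data at stream[3..8]='f8ie6' -> body[0..5], body so far='f8ie6'
Chunk 2: stream[10..11]='3' size=0x3=3, data at stream[13..16]='mpv' -> body[5..8], body so far='f8ie6mpv'
Chunk 3: stream[18..19]='0' size=0 (terminator). Final body='f8ie6mpv' (8 bytes)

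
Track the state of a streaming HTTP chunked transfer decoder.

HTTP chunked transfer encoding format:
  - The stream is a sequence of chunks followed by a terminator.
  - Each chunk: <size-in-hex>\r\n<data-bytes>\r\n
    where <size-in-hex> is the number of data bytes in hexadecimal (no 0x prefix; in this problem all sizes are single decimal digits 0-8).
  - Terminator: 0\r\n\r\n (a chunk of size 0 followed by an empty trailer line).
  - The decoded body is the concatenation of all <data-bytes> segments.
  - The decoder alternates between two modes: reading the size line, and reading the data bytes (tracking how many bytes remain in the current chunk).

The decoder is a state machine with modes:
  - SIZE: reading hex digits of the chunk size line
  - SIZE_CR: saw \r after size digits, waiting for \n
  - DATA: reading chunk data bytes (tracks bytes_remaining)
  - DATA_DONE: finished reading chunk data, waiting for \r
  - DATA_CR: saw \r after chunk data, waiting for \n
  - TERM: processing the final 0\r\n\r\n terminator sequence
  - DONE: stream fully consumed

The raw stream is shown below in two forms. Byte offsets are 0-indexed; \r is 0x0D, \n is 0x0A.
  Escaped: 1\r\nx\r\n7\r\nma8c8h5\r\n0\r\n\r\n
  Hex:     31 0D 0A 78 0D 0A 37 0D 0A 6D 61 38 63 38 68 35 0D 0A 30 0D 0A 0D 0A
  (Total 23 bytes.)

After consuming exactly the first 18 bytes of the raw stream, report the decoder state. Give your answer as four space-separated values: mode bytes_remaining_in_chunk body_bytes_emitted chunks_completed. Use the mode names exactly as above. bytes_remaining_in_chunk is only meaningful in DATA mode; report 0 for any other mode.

Answer: SIZE 0 8 2

Derivation:
Byte 0 = '1': mode=SIZE remaining=0 emitted=0 chunks_done=0
Byte 1 = 0x0D: mode=SIZE_CR remaining=0 emitted=0 chunks_done=0
Byte 2 = 0x0A: mode=DATA remaining=1 emitted=0 chunks_done=0
Byte 3 = 'x': mode=DATA_DONE remaining=0 emitted=1 chunks_done=0
Byte 4 = 0x0D: mode=DATA_CR remaining=0 emitted=1 chunks_done=0
Byte 5 = 0x0A: mode=SIZE remaining=0 emitted=1 chunks_done=1
Byte 6 = '7': mode=SIZE remaining=0 emitted=1 chunks_done=1
Byte 7 = 0x0D: mode=SIZE_CR remaining=0 emitted=1 chunks_done=1
Byte 8 = 0x0A: mode=DATA remaining=7 emitted=1 chunks_done=1
Byte 9 = 'm': mode=DATA remaining=6 emitted=2 chunks_done=1
Byte 10 = 'a': mode=DATA remaining=5 emitted=3 chunks_done=1
Byte 11 = '8': mode=DATA remaining=4 emitted=4 chunks_done=1
Byte 12 = 'c': mode=DATA remaining=3 emitted=5 chunks_done=1
Byte 13 = '8': mode=DATA remaining=2 emitted=6 chunks_done=1
Byte 14 = 'h': mode=DATA remaining=1 emitted=7 chunks_done=1
Byte 15 = '5': mode=DATA_DONE remaining=0 emitted=8 chunks_done=1
Byte 16 = 0x0D: mode=DATA_CR remaining=0 emitted=8 chunks_done=1
Byte 17 = 0x0A: mode=SIZE remaining=0 emitted=8 chunks_done=2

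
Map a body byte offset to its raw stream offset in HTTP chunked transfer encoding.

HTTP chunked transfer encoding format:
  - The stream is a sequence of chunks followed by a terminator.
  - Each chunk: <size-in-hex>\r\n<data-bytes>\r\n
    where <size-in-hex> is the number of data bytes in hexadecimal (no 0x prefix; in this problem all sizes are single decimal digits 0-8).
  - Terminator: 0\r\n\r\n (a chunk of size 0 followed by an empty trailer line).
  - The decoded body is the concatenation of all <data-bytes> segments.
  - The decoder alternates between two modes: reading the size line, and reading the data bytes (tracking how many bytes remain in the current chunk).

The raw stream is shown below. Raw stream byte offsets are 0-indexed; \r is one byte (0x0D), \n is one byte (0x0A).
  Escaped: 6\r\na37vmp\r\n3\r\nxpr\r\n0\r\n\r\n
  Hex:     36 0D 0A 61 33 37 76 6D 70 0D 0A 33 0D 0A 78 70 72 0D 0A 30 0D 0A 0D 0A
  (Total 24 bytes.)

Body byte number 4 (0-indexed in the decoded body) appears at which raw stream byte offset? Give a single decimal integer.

Chunk 1: stream[0..1]='6' size=0x6=6, data at stream[3..9]='a37vmp' -> body[0..6], body so far='a37vmp'
Chunk 2: stream[11..12]='3' size=0x3=3, data at stream[14..17]='xpr' -> body[6..9], body so far='a37vmpxpr'
Chunk 3: stream[19..20]='0' size=0 (terminator). Final body='a37vmpxpr' (9 bytes)
Body byte 4 at stream offset 7

Answer: 7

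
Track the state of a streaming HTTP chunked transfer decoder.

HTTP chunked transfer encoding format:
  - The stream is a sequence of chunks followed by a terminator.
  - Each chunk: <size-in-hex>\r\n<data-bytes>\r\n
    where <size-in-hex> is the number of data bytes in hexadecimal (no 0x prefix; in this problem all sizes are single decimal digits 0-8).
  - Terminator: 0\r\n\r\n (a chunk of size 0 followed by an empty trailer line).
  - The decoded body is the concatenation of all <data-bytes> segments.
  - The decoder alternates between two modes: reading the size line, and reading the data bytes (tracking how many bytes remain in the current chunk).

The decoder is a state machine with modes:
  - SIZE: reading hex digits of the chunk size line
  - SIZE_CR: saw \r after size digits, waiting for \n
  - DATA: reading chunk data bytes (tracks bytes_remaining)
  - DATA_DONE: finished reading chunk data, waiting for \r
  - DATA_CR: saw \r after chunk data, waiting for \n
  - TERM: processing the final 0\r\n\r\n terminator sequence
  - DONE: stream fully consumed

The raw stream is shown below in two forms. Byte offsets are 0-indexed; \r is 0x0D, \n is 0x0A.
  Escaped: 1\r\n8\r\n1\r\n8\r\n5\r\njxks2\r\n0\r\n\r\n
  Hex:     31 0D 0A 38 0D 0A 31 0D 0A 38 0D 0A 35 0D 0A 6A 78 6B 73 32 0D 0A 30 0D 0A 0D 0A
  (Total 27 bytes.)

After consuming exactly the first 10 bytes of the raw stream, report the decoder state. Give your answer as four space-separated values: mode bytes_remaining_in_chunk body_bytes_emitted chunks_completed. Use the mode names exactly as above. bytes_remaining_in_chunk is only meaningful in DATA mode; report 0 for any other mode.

Byte 0 = '1': mode=SIZE remaining=0 emitted=0 chunks_done=0
Byte 1 = 0x0D: mode=SIZE_CR remaining=0 emitted=0 chunks_done=0
Byte 2 = 0x0A: mode=DATA remaining=1 emitted=0 chunks_done=0
Byte 3 = '8': mode=DATA_DONE remaining=0 emitted=1 chunks_done=0
Byte 4 = 0x0D: mode=DATA_CR remaining=0 emitted=1 chunks_done=0
Byte 5 = 0x0A: mode=SIZE remaining=0 emitted=1 chunks_done=1
Byte 6 = '1': mode=SIZE remaining=0 emitted=1 chunks_done=1
Byte 7 = 0x0D: mode=SIZE_CR remaining=0 emitted=1 chunks_done=1
Byte 8 = 0x0A: mode=DATA remaining=1 emitted=1 chunks_done=1
Byte 9 = '8': mode=DATA_DONE remaining=0 emitted=2 chunks_done=1

Answer: DATA_DONE 0 2 1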